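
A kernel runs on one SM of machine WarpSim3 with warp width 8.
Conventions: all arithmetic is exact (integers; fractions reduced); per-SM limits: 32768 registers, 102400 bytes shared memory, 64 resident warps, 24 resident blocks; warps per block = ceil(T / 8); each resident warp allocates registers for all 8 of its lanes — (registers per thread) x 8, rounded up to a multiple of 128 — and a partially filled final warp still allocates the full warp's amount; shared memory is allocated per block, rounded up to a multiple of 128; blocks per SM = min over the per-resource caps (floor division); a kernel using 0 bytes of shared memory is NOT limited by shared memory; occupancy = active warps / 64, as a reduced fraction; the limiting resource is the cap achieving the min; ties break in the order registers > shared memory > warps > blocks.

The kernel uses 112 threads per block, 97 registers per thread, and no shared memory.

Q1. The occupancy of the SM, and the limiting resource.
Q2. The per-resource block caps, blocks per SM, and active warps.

Answer: occupancy 7/16, limited by registers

registers: 2 blocks
shared memory: no limit (kernel uses none)
warps: 4 blocks
blocks: 24 blocks

Answer: 2 blocks, 28 active warps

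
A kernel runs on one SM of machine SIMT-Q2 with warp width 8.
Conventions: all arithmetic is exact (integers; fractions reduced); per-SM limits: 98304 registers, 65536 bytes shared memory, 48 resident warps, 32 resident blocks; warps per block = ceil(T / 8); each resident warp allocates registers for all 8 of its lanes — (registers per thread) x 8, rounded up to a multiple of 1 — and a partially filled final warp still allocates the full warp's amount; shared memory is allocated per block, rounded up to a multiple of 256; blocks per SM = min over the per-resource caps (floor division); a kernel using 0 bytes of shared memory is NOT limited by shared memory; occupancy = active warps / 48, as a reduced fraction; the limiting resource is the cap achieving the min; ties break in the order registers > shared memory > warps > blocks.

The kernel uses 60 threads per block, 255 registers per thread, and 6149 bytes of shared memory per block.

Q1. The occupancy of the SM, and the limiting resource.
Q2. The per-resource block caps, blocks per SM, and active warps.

Answer: occupancy 1, limited by registers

registers: 6 blocks
shared memory: 10 blocks
warps: 6 blocks
blocks: 32 blocks

Answer: 6 blocks, 48 active warps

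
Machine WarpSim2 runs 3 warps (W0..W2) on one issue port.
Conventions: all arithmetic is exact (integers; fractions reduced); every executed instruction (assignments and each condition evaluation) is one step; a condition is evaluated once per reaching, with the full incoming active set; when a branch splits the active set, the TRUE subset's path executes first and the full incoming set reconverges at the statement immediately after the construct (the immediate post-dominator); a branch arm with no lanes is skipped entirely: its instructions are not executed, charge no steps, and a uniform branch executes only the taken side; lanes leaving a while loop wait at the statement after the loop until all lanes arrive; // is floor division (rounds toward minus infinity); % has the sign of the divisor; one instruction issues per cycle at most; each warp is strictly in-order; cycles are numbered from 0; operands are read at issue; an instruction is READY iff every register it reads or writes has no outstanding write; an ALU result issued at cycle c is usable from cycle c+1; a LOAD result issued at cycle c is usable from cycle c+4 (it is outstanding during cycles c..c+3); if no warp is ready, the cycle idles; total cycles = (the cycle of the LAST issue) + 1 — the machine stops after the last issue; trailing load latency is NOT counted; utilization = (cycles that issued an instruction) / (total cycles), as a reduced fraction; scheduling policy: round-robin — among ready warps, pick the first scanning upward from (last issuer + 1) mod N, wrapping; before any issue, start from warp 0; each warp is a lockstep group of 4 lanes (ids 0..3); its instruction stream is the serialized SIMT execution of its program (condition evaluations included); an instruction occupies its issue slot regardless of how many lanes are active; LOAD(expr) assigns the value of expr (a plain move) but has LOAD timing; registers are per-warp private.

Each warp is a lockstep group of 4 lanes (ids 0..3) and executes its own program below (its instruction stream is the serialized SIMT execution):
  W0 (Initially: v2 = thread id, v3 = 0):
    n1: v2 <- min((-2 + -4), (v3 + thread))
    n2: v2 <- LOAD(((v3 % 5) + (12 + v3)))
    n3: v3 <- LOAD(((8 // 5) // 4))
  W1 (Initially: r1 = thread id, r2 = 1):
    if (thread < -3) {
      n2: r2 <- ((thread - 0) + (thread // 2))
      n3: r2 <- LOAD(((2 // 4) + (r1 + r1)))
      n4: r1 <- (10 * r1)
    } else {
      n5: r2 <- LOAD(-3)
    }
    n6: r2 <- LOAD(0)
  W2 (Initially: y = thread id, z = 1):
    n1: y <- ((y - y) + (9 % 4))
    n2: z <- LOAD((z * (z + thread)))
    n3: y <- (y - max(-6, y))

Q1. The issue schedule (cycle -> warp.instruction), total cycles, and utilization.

cycle 0: W0.I0
cycle 1: W1.I0
cycle 2: W2.I0
cycle 3: W0.I1
cycle 4: W1.I1
cycle 5: W2.I1
cycle 6: W0.I2
cycle 7: W2.I2
cycle 8: W1.I2

Answer: 9 cycles, utilization 1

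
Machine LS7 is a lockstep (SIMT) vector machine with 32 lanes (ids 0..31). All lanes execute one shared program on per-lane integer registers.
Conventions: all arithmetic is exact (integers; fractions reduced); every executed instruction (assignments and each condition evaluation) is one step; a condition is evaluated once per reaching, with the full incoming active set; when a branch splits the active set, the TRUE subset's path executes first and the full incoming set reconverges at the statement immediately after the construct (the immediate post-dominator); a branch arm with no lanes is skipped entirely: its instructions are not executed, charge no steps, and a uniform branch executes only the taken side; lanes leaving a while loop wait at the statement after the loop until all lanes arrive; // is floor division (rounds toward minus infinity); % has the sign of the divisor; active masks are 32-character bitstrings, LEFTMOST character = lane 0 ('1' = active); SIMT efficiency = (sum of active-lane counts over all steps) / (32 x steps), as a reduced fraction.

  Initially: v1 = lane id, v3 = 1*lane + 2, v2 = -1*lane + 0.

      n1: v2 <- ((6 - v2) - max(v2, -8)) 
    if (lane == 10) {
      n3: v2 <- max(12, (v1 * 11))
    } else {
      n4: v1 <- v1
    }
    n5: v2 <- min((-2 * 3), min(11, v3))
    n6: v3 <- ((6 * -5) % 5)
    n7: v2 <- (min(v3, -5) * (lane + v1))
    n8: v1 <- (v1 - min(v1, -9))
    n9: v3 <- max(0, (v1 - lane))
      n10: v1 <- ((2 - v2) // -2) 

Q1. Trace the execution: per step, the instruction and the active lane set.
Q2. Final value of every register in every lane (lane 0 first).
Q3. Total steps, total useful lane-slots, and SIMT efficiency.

step 0: v2 <- ((6 - v2) - max(v2, -8)) 11111111111111111111111111111111
step 1: eval (lane == 10)            11111111111111111111111111111111
step 2: v2 <- max(12, (v1 * 11))     00000000001000000000000000000000
step 3: v1 <- v1                     11111111110111111111111111111111
step 4: v2 <- min((-2 * 3), min(11, v3)) 11111111111111111111111111111111
step 5: v3 <- ((6 * -5) % 5)         11111111111111111111111111111111
step 6: v2 <- (min(v3, -5) * (lane + v1)) 11111111111111111111111111111111
step 7: v1 <- (v1 - min(v1, -9))     11111111111111111111111111111111
step 8: v3 <- max(0, (v1 - lane))    11111111111111111111111111111111
step 9: v1 <- ((2 - v2) // -2)       11111111111111111111111111111111

Answer: 10 steps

v1: -1,-6,-11,-16,-21,-26,-31,-36,-41,-46,-51,-56,-61,-66,-71,-76,-81,-86,-91,-96,-101,-106,-111,-116,-121,-126,-131,-136,-141,-146,-151,-156
v3: 9,9,9,9,9,9,9,9,9,9,9,9,9,9,9,9,9,9,9,9,9,9,9,9,9,9,9,9,9,9,9,9
v2: 0,-10,-20,-30,-40,-50,-60,-70,-80,-90,-100,-110,-120,-130,-140,-150,-160,-170,-180,-190,-200,-210,-220,-230,-240,-250,-260,-270,-280,-290,-300,-310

steps = 10; useful = 288; efficiency = 288/320 = 9/10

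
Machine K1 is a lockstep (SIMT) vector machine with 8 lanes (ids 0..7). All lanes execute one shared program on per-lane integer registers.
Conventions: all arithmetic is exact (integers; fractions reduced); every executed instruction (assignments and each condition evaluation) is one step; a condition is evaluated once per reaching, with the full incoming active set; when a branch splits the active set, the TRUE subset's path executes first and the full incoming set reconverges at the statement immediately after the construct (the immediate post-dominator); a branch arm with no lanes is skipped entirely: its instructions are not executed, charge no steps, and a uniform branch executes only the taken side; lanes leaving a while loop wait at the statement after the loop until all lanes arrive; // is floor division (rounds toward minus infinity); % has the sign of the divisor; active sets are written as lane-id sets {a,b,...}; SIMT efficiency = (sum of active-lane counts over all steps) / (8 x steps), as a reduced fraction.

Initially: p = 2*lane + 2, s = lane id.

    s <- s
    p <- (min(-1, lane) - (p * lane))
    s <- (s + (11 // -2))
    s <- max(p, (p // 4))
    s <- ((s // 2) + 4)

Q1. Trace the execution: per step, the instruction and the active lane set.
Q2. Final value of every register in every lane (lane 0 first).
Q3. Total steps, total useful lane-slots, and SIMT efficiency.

step 0: s <- s                       {0,1,2,3,4,5,6,7}
step 1: p <- (min(-1, lane) - (p * lane)) {0,1,2,3,4,5,6,7}
step 2: s <- (s + (11 // -2))        {0,1,2,3,4,5,6,7}
step 3: s <- max(p, (p // 4))        {0,1,2,3,4,5,6,7}
step 4: s <- ((s // 2) + 4)          {0,1,2,3,4,5,6,7}

Answer: 5 steps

p: -1,-5,-13,-25,-41,-61,-85,-113
s: 3,3,2,0,-2,-4,-7,-11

steps = 5; useful = 40; efficiency = 40/40 = 1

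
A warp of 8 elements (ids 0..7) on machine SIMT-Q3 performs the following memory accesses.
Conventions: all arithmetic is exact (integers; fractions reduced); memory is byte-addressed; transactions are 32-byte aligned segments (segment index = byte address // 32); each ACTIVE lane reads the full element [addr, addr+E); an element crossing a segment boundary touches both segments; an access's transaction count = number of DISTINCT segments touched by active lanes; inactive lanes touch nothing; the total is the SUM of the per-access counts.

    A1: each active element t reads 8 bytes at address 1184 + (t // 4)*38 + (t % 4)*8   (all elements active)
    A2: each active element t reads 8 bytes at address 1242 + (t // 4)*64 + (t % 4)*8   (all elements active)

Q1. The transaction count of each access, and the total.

A1: 3 transactions
A2: 4 transactions

Answer: 3,4; total 7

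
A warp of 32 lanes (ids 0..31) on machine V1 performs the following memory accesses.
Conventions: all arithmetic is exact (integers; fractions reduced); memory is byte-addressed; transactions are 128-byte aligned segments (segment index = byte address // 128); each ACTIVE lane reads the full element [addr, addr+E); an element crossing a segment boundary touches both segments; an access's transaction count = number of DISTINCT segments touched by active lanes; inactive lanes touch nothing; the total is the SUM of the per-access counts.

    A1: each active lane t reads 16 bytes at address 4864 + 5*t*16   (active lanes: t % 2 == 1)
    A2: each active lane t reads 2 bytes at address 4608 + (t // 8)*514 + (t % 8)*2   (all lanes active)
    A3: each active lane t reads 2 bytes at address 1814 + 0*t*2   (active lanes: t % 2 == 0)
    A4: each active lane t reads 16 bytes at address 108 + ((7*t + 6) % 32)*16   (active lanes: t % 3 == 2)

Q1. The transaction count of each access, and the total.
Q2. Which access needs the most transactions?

A1: 16 transactions
A2: 4 transactions
A3: 1 transaction
A4: 4 transactions

Answer: 16,4,1,4; total 25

Answer: A1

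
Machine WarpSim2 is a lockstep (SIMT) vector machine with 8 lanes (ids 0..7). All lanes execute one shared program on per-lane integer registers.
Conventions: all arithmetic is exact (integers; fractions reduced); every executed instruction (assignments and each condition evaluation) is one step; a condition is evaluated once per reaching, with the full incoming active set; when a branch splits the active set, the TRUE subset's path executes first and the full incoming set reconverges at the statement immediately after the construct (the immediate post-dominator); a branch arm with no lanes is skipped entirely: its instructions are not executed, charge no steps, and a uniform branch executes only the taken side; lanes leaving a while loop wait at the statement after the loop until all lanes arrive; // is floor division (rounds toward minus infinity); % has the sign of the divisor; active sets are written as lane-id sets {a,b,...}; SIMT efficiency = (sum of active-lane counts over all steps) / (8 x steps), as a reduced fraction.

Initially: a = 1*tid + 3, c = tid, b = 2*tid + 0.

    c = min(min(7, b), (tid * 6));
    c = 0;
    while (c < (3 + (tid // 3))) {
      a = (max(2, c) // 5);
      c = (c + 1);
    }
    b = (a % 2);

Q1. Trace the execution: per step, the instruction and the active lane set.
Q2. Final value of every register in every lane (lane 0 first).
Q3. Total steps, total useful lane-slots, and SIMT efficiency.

step 0: c <- min(min(7, b), (tid * 6)) {0,1,2,3,4,5,6,7}
step 1: c <- 0                       {0,1,2,3,4,5,6,7}
step 2: eval (c < (3 + (tid // 3)))  {0,1,2,3,4,5,6,7}
step 3: a <- (max(2, c) // 5)        {0,1,2,3,4,5,6,7}
step 4: c <- (c + 1)                 {0,1,2,3,4,5,6,7}
step 5: eval (c < (3 + (tid // 3)))  {0,1,2,3,4,5,6,7}
step 6: a <- (max(2, c) // 5)        {0,1,2,3,4,5,6,7}
step 7: c <- (c + 1)                 {0,1,2,3,4,5,6,7}
step 8: eval (c < (3 + (tid // 3)))  {0,1,2,3,4,5,6,7}
step 9: a <- (max(2, c) // 5)        {0,1,2,3,4,5,6,7}
step 10: c <- (c + 1)                 {0,1,2,3,4,5,6,7}
step 11: eval (c < (3 + (tid // 3)))  {0,1,2,3,4,5,6,7}
step 12: a <- (max(2, c) // 5)        {3,4,5,6,7}
step 13: c <- (c + 1)                 {3,4,5,6,7}
step 14: eval (c < (3 + (tid // 3)))  {3,4,5,6,7}
step 15: a <- (max(2, c) // 5)        {6,7}
step 16: c <- (c + 1)                 {6,7}
step 17: eval (c < (3 + (tid // 3)))  {6,7}
step 18: b <- (a % 2)                 {0,1,2,3,4,5,6,7}

Answer: 19 steps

a: 0,0,0,0,0,0,0,0
c: 3,3,3,4,4,4,5,5
b: 0,0,0,0,0,0,0,0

steps = 19; useful = 125; efficiency = 125/152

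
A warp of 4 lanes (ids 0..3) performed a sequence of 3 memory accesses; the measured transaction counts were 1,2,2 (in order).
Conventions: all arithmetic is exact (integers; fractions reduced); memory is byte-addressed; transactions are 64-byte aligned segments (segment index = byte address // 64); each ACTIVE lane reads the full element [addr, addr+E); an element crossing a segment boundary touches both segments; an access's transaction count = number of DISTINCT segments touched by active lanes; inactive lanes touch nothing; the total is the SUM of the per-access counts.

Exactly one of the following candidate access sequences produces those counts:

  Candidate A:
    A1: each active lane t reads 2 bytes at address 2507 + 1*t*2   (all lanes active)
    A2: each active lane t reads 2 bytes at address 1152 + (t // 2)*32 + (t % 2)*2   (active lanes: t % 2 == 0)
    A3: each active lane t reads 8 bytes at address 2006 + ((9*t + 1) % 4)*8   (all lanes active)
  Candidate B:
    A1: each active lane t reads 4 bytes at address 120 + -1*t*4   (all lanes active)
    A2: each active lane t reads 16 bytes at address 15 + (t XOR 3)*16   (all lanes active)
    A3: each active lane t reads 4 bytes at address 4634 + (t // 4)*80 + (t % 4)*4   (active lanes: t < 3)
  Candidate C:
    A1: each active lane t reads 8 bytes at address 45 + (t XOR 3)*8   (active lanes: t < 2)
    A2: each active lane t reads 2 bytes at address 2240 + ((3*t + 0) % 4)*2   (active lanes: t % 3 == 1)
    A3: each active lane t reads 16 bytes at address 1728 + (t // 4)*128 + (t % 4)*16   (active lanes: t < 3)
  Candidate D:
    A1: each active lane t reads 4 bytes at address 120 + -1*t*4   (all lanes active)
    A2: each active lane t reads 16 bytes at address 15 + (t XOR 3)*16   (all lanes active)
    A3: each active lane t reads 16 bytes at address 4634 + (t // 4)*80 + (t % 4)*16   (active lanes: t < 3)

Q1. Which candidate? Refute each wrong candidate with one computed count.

A: A2 gives 1 transaction, not 2
B: A3 gives 1 transaction, not 2
C: A1 gives 2 transactions, not 1
D: all counts match (1,2,2)

Answer: D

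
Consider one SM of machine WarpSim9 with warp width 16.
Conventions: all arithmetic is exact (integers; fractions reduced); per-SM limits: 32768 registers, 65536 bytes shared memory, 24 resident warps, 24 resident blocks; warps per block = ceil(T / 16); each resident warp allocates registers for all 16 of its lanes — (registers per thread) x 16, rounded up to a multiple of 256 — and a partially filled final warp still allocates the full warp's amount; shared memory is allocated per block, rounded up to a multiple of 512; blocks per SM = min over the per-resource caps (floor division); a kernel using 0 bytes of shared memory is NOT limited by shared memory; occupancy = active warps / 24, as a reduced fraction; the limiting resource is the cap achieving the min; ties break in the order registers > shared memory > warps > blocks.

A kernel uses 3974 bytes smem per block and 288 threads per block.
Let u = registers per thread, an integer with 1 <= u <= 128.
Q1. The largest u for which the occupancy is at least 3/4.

Answer: u = 112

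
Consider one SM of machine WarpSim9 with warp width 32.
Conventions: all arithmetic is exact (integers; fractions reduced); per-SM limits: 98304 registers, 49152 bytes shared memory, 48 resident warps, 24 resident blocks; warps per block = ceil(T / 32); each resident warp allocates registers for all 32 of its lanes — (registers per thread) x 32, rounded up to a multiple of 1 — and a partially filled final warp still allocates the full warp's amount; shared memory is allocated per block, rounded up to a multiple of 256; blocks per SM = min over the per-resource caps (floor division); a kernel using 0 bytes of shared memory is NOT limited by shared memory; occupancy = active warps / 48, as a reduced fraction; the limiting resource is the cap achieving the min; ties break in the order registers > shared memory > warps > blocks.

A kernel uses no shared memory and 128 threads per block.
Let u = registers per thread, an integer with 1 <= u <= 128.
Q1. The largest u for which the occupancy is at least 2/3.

Answer: u = 96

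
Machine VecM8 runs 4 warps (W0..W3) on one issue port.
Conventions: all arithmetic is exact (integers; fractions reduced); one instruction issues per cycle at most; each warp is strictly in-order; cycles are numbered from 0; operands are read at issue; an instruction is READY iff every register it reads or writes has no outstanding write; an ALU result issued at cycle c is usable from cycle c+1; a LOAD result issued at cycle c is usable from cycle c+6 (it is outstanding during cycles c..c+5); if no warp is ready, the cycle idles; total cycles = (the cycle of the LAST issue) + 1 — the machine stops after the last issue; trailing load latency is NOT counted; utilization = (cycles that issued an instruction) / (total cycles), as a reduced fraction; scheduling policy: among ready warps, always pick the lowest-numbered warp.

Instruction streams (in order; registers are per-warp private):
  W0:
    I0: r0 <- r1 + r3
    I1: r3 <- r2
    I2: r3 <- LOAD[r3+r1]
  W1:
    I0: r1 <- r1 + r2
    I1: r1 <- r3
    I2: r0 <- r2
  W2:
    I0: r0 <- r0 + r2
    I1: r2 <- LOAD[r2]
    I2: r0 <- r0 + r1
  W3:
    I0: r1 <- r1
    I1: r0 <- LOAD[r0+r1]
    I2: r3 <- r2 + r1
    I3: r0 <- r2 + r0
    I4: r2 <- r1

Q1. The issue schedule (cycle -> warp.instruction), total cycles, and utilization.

cycle 0: W0.I0
cycle 1: W0.I1
cycle 2: W0.I2
cycle 3: W1.I0
cycle 4: W1.I1
cycle 5: W1.I2
cycle 6: W2.I0
cycle 7: W2.I1
cycle 8: W2.I2
cycle 9: W3.I0
cycle 10: W3.I1
cycle 11: W3.I2
cycle 12: idle
cycle 13: idle
cycle 14: idle
cycle 15: idle
cycle 16: W3.I3
cycle 17: W3.I4

Answer: 18 cycles, utilization 7/9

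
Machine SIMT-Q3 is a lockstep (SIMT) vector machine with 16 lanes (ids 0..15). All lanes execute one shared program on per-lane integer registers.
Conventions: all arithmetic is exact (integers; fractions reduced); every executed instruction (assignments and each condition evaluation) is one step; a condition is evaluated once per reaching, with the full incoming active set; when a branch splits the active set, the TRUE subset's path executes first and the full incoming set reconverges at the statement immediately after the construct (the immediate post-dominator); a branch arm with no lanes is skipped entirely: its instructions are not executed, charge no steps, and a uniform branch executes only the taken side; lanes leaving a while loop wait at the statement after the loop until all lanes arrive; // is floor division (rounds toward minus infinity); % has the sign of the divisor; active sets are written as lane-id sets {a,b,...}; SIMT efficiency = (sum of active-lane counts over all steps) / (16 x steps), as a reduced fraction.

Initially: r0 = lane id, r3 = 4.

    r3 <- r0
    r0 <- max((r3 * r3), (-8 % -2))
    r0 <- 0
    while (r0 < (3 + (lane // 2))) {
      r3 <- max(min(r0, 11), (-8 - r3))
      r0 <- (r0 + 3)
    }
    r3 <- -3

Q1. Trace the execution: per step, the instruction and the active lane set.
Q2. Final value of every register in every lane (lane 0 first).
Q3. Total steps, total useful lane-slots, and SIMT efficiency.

step 0: r3 <- r0                     {0,1,2,3,4,5,6,7,8,9,10,11,12,13,14,15}
step 1: r0 <- max((r3 * r3), (-8 % -2)) {0,1,2,3,4,5,6,7,8,9,10,11,12,13,14,15}
step 2: r0 <- 0                      {0,1,2,3,4,5,6,7,8,9,10,11,12,13,14,15}
step 3: eval (r0 < (3 + (lane // 2))) {0,1,2,3,4,5,6,7,8,9,10,11,12,13,14,15}
step 4: r3 <- max(min(r0, 11), (-8 - r3)) {0,1,2,3,4,5,6,7,8,9,10,11,12,13,14,15}
step 5: r0 <- (r0 + 3)               {0,1,2,3,4,5,6,7,8,9,10,11,12,13,14,15}
step 6: eval (r0 < (3 + (lane // 2))) {0,1,2,3,4,5,6,7,8,9,10,11,12,13,14,15}
step 7: r3 <- max(min(r0, 11), (-8 - r3)) {2,3,4,5,6,7,8,9,10,11,12,13,14,15}
step 8: r0 <- (r0 + 3)               {2,3,4,5,6,7,8,9,10,11,12,13,14,15}
step 9: eval (r0 < (3 + (lane // 2))) {2,3,4,5,6,7,8,9,10,11,12,13,14,15}
step 10: r3 <- max(min(r0, 11), (-8 - r3)) {8,9,10,11,12,13,14,15}
step 11: r0 <- (r0 + 3)               {8,9,10,11,12,13,14,15}
step 12: eval (r0 < (3 + (lane // 2))) {8,9,10,11,12,13,14,15}
step 13: r3 <- max(min(r0, 11), (-8 - r3)) {14,15}
step 14: r0 <- (r0 + 3)               {14,15}
step 15: eval (r0 < (3 + (lane // 2))) {14,15}
step 16: r3 <- -3                     {0,1,2,3,4,5,6,7,8,9,10,11,12,13,14,15}

Answer: 17 steps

r0: 3,3,6,6,6,6,6,6,9,9,9,9,9,9,12,12
r3: -3,-3,-3,-3,-3,-3,-3,-3,-3,-3,-3,-3,-3,-3,-3,-3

steps = 17; useful = 200; efficiency = 200/272 = 25/34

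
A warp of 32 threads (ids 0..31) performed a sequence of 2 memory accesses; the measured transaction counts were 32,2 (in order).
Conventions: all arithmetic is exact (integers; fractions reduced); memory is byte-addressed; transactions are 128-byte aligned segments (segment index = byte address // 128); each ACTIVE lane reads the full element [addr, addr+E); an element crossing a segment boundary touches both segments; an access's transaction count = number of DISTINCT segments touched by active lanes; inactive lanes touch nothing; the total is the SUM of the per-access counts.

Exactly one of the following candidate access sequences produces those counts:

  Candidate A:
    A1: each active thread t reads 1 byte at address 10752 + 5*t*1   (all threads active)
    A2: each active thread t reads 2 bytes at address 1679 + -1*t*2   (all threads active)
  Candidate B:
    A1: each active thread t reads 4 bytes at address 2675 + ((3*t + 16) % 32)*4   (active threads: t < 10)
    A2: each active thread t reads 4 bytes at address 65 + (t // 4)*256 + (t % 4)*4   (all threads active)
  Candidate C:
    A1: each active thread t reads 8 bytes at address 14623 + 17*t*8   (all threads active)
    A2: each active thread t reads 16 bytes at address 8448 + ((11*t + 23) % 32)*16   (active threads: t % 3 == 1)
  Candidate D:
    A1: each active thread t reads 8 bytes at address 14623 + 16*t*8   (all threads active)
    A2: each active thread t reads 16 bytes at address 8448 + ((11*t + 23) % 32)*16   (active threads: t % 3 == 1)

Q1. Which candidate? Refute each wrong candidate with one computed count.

A: A1 gives 2 transactions, not 32
B: A1 gives 2 transactions, not 32
C: A1 gives 34 transactions, not 32
D: all counts match (32,2)

Answer: D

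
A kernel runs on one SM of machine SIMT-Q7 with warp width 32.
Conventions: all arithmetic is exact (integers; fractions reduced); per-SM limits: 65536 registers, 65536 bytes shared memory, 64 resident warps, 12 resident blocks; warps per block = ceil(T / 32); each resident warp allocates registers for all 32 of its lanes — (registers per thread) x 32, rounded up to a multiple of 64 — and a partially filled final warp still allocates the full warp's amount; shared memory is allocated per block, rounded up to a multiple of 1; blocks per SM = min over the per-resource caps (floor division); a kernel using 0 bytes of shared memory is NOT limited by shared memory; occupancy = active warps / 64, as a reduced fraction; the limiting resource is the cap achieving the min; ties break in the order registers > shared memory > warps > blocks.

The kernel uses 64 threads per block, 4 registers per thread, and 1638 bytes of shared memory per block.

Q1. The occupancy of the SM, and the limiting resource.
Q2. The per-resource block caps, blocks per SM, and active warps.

Answer: occupancy 3/8, limited by blocks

registers: 256 blocks
shared memory: 40 blocks
warps: 32 blocks
blocks: 12 blocks

Answer: 12 blocks, 24 active warps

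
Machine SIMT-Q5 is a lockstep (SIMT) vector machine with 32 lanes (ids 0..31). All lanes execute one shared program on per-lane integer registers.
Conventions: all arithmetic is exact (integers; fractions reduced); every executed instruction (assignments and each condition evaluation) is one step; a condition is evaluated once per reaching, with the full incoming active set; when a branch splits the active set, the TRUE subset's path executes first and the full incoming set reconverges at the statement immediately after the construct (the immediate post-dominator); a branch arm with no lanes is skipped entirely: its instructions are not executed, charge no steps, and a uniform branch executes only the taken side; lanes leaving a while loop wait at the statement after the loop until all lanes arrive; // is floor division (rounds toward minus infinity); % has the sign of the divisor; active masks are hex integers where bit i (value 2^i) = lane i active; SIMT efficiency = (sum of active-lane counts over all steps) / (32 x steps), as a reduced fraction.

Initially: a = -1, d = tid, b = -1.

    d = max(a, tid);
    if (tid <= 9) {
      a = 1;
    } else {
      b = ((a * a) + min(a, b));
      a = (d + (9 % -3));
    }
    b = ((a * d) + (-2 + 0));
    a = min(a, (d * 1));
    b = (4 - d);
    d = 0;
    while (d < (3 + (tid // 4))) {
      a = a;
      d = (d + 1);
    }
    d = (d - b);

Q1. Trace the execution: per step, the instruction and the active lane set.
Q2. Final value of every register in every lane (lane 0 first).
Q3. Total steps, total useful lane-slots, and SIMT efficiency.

step 0: d <- max(a, tid)             0xffffffff
step 1: eval (tid <= 9)              0xffffffff
step 2: a <- 1                       0x000003ff
step 3: b <- ((a * a) + min(a, b))   0xfffffc00
step 4: a <- (d + (9 % -3))          0xfffffc00
step 5: b <- ((a * d) + (-2 + 0))    0xffffffff
step 6: a <- min(a, (d * 1))         0xffffffff
step 7: b <- (4 - d)                 0xffffffff
step 8: d <- 0                       0xffffffff
step 9: eval (d < (3 + (tid // 4)))  0xffffffff
step 10: a <- a                       0xffffffff
step 11: d <- (d + 1)                 0xffffffff
step 12: eval (d < (3 + (tid // 4)))  0xffffffff
step 13: a <- a                       0xffffffff
step 14: d <- (d + 1)                 0xffffffff
step 15: eval (d < (3 + (tid // 4)))  0xffffffff
step 16: a <- a                       0xffffffff
step 17: d <- (d + 1)                 0xffffffff
step 18: eval (d < (3 + (tid // 4)))  0xffffffff
step 19: a <- a                       0xfffffff0
step 20: d <- (d + 1)                 0xfffffff0
step 21: eval (d < (3 + (tid // 4)))  0xfffffff0
step 22: a <- a                       0xffffff00
step 23: d <- (d + 1)                 0xffffff00
step 24: eval (d < (3 + (tid // 4)))  0xffffff00
step 25: a <- a                       0xfffff000
step 26: d <- (d + 1)                 0xfffff000
step 27: eval (d < (3 + (tid // 4)))  0xfffff000
step 28: a <- a                       0xffff0000
step 29: d <- (d + 1)                 0xffff0000
step 30: eval (d < (3 + (tid // 4)))  0xffff0000
step 31: a <- a                       0xfff00000
step 32: d <- (d + 1)                 0xfff00000
step 33: eval (d < (3 + (tid // 4)))  0xfff00000
step 34: a <- a                       0xff000000
step 35: d <- (d + 1)                 0xff000000
step 36: eval (d < (3 + (tid // 4)))  0xff000000
step 37: a <- a                       0xf0000000
step 38: d <- (d + 1)                 0xf0000000
step 39: eval (d < (3 + (tid // 4)))  0xf0000000
step 40: d <- (d - b)                 0xffffffff

Answer: 41 steps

a: 0,1,1,1,1,1,1,1,1,1,10,11,12,13,14,15,16,17,18,19,20,21,22,23,24,25,26,27,28,29,30,31
d: -1,0,1,2,4,5,6,7,9,10,11,12,14,15,16,17,19,20,21,22,24,25,26,27,29,30,31,32,34,35,36,37
b: 4,3,2,1,0,-1,-2,-3,-4,-5,-6,-7,-8,-9,-10,-11,-12,-13,-14,-15,-16,-17,-18,-19,-20,-21,-22,-23,-24,-25,-26,-27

steps = 41; useful = 934; efficiency = 934/1312 = 467/656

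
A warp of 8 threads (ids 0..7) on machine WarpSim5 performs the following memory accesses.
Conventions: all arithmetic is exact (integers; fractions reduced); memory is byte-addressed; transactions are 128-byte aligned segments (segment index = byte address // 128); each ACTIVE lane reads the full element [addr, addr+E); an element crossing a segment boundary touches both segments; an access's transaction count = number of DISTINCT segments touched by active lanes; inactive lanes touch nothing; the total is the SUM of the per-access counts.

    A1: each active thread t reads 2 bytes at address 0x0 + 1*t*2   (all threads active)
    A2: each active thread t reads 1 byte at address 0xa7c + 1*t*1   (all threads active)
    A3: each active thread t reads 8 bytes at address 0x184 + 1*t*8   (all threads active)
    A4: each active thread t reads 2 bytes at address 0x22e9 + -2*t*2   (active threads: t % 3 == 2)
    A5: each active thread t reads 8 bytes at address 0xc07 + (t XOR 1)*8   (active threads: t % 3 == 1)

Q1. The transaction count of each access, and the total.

A1: 1 transaction
A2: 2 transactions
A3: 1 transaction
A4: 1 transaction
A5: 1 transaction

Answer: 1,2,1,1,1; total 6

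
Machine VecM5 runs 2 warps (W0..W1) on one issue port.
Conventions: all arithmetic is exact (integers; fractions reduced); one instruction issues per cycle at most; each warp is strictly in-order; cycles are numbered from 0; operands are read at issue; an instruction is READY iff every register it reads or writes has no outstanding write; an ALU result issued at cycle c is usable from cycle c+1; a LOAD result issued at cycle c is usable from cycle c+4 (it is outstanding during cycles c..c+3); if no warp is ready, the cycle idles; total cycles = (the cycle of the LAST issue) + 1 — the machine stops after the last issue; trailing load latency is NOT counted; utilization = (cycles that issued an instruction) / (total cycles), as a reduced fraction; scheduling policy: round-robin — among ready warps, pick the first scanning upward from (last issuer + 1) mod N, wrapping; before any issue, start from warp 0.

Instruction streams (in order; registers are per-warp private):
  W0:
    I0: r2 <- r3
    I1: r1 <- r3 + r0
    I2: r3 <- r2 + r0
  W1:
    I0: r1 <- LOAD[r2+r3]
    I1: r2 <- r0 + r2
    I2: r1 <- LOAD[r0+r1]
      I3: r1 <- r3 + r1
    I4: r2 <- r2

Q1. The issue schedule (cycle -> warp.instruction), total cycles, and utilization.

cycle 0: W0.I0
cycle 1: W1.I0
cycle 2: W0.I1
cycle 3: W1.I1
cycle 4: W0.I2
cycle 5: W1.I2
cycle 6: idle
cycle 7: idle
cycle 8: idle
cycle 9: W1.I3
cycle 10: W1.I4

Answer: 11 cycles, utilization 8/11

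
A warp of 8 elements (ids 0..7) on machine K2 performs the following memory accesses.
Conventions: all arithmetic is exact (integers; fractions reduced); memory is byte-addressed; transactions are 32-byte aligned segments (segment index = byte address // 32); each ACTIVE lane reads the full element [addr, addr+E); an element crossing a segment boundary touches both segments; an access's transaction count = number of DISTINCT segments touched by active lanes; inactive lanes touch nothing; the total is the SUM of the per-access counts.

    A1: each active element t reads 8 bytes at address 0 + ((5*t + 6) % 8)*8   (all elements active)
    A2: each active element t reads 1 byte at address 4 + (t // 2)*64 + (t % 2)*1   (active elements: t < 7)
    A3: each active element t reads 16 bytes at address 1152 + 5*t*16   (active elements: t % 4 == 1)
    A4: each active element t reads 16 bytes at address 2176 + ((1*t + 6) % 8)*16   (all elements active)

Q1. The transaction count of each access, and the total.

A1: 2 transactions
A2: 4 transactions
A3: 2 transactions
A4: 4 transactions

Answer: 2,4,2,4; total 12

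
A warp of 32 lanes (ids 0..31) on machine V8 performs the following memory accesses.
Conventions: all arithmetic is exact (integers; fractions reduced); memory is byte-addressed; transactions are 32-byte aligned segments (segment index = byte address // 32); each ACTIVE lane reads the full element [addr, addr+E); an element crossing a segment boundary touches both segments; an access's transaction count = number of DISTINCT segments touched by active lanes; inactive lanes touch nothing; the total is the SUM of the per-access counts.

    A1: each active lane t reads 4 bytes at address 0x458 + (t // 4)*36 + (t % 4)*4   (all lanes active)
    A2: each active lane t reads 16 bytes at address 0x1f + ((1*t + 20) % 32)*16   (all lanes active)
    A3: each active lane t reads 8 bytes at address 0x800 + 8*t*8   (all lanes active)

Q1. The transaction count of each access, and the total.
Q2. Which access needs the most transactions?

A1: 10 transactions
A2: 17 transactions
A3: 32 transactions

Answer: 10,17,32; total 59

Answer: A3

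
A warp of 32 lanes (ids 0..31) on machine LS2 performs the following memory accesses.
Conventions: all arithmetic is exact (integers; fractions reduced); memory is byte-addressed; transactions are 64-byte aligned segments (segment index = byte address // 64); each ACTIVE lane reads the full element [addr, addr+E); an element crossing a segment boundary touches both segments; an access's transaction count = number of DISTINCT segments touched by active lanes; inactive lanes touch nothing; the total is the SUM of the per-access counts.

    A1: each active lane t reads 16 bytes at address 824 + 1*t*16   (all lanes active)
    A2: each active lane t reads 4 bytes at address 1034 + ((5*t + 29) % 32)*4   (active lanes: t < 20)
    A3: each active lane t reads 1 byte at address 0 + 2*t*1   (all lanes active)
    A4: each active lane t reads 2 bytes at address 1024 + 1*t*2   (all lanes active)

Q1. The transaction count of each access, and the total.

A1: 9 transactions
A2: 3 transactions
A3: 1 transaction
A4: 1 transaction

Answer: 9,3,1,1; total 14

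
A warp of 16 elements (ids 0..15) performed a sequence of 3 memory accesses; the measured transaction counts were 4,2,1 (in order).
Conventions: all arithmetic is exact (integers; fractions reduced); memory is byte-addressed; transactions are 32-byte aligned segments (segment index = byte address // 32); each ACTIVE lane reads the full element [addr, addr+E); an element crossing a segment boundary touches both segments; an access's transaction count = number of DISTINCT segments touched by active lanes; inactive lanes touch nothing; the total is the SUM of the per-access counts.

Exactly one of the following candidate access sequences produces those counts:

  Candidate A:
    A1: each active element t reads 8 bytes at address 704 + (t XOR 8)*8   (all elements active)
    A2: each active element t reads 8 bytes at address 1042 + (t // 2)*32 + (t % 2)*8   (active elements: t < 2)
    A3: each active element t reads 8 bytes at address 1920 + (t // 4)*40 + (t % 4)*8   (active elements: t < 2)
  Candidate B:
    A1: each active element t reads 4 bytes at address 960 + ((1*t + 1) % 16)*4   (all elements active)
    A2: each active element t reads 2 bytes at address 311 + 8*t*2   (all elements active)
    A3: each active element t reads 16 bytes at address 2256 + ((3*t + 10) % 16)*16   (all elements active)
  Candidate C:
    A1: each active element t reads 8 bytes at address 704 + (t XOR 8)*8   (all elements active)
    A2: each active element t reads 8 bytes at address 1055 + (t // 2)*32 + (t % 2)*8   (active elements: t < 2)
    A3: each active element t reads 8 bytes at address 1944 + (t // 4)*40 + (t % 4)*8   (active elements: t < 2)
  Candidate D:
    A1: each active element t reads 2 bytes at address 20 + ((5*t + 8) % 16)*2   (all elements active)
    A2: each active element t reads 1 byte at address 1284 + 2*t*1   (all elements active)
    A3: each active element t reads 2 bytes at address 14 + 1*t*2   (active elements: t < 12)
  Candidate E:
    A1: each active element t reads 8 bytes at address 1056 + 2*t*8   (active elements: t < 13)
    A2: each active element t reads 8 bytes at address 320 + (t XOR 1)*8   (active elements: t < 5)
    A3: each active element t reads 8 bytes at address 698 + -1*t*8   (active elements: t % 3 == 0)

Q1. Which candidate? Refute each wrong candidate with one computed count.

B: A1 gives 2 transactions, not 4
C: A3 gives 2 transactions, not 1
D: A1 gives 2 transactions, not 4
E: A1 gives 7 transactions, not 4
A: all counts match (4,2,1)

Answer: A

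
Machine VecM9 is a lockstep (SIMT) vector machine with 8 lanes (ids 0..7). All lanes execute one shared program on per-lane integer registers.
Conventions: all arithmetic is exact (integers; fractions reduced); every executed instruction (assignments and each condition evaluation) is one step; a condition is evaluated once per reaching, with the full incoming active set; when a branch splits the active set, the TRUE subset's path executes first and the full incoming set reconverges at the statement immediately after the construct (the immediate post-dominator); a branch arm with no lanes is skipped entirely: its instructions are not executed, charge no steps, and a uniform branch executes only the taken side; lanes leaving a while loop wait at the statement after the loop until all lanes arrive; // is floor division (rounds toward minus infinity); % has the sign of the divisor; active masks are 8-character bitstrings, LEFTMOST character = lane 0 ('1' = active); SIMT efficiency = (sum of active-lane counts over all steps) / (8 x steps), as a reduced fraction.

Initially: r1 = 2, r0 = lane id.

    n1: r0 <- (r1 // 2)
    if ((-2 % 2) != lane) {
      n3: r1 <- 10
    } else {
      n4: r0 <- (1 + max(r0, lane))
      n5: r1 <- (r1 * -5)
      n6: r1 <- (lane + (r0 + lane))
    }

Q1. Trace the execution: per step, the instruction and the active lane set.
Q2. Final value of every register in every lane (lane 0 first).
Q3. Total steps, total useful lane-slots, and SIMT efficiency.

step 0: r0 <- (r1 // 2)              11111111
step 1: eval ((-2 % 2) != lane)      11111111
step 2: r1 <- 10                     01111111
step 3: r0 <- (1 + max(r0, lane))    10000000
step 4: r1 <- (r1 * -5)              10000000
step 5: r1 <- (lane + (r0 + lane))   10000000

Answer: 6 steps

r1: 2,10,10,10,10,10,10,10
r0: 2,1,1,1,1,1,1,1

steps = 6; useful = 26; efficiency = 26/48 = 13/24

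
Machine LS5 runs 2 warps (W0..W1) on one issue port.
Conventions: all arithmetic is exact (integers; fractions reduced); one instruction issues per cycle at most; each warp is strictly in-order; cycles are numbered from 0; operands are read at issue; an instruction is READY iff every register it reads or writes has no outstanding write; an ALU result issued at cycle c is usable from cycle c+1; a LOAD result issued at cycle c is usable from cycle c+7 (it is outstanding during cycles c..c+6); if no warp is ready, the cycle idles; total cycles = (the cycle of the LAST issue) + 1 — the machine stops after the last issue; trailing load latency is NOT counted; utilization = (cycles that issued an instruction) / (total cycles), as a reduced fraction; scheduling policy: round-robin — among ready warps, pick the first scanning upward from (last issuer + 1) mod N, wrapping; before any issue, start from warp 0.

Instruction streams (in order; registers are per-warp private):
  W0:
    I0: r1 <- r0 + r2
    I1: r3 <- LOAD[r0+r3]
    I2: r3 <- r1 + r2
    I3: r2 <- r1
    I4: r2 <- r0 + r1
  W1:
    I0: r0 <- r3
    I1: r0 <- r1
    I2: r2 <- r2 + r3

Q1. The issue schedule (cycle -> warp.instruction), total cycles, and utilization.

cycle 0: W0.I0
cycle 1: W1.I0
cycle 2: W0.I1
cycle 3: W1.I1
cycle 4: W1.I2
cycle 5: idle
cycle 6: idle
cycle 7: idle
cycle 8: idle
cycle 9: W0.I2
cycle 10: W0.I3
cycle 11: W0.I4

Answer: 12 cycles, utilization 2/3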